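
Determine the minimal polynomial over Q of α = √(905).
m_α(x) = x^2 - 905

α satisfies α^2 - 905 = 0, so x^2 - 905 annihilates α. Since d = 905 is squarefree and ≠ 1, it is not a perfect square in Q, so x^2 - 905 has no rational root and is therefore irreducible over Q (a degree-2 polynomial over a field is irreducible iff it has no root). Hence m_α(x) = x^2 - 905.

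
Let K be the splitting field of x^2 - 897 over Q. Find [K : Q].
[K : Q] = 2

f(x) = x^2 - 897 factors as (x - √897)(x + √897). The splitting field is K = Q(√897). Since 897 is squarefree and > 1, it is not a perfect square, so x^2 - 897 is irreducible over Q and [Q(√897) : Q] = 2. Hence [K : Q] = 2.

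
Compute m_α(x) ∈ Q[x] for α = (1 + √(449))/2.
m_α(x) = x^2 - x - 112

From 2α - 1 = √(449), squaring gives (2α - 1)^2 = 449, i.e. 4α^2 - 4α + 1 = 449, so α^2 - α + (1 - 449)/4 = 0. Since 449 ≡ 1 (mod 4), (1 - 449)/4 = -112 ∈ Z. The polynomial x^2 - x - 112 has discriminant 1 - 4·(-112) = 449, which is not a perfect square in Q (d = 449 is squarefree and ≠ 1), so x^2 - x - 112 is irreducible over Q. It is the minimal polynomial of α.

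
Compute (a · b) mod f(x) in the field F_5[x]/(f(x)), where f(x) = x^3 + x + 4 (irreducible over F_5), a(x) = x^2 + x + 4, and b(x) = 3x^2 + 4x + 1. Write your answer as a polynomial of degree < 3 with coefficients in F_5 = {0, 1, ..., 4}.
a · b ≡ 4x^2 + 3x + 1 (mod f(x))

Multiply in F_5[x]: a(x)·b(x) = (x^2 + x + 4)·(3x^2 + 4x + 1) = 3x^4 + 2x^3 + 2x^2 + 2x + 4. This has degree ≥ 3, so divide by f(x) over F_5: 3x^4 + 2x^3 + 2x^2 + 2x + 4 = (3x + 2)·(x^3 + x + 4) + (4x^2 + 3x + 1). Hence a·b ≡ 4x^2 + 3x + 1 (mod f). (F_5[x]/(f) is a field with 5^3 = 125 elements since f is irreducible of degree 3.)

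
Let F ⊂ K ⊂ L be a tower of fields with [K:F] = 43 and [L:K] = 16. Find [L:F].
[L:F] = 688

The tower law says that for any tower of field extensions F ⊂ K ⊂ L with finite degrees, [L:F] = [L:K] · [K:F]. Here this gives [L:F] = 16 · 43 = 688.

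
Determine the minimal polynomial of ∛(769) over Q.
m_α(x) = x^3 - 769

α satisfies α^3 = 769, so x^3 - 769 annihilates α. By the rational root test, a rational root p/q (in lowest terms) of x^3 - 769 would satisfy p^3 = 769 q^3, forcing q = 1 and p^3 = 769; but 769 is not a perfect cube, contradiction. A monic cubic over Q with no rational root is irreducible (any nontrivial factorization would include a linear factor). Hence x^3 - 769 is the minimal polynomial of α, and in particular [Q(α):Q] = 3.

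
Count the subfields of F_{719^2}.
F_{719^2} has 2 subfields

The subfields of F_{p^n} are exactly the fields F_{p^d} for d | n (each is the fixed field of the unique index-d subgroup of Gal(F_{p^n}/F_p) ≅ Z/nZ). The divisors of n = 2 are {1, 2}, giving 2 subfields: F_{719^1}, F_{719^2}.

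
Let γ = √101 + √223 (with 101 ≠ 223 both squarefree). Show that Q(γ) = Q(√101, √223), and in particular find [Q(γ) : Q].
[Q(γ) : Q] = 4 (equivalently, Q(γ) = Q(√101, √223))

Obviously Q(γ) ⊆ Q(√101, √223), and [Q(√101, √223):Q] = 4 (since 101, 223 are distinct squarefree integers > 1 with 22523 not a perfect square). To show equality we compute the minimal polynomial of γ. From γ = √101 + √223: γ^2 = 101 + 2√(22523) + 223 = 324 + 2√(22523), so γ^2 - 324 = 2√(22523); squaring, (γ^2 - 324)^2 = 4·22523, i.e. γ^4 - 648γ^2 + 104976 - 90092 = 0, i.e. γ^4 - 648γ^2 + 14884 = 0. So γ is a root of x^4 - 648x^2 + 14884. This polynomial is irreducible over Q: it has no rational root (each ±√101 ± √223 is irrational), and any factorization into two quadratics over Q would force √(22523) ∈ Q (pairing opposite roots) or √101, √223 ∈ Q (other pairings), all impossible. Hence [Q(γ):Q] = 4 = [Q(√101, √223):Q], so Q(γ) = Q(√101, √223).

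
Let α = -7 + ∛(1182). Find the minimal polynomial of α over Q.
m_α(x) = x^3 + 21x^2 + 147x - 839

Set β = α + 7 = ∛(1182), so β^3 = 1182. Then (α + 7)^3 - 1182 = 0, i.e. α is a root of g(x) = (x + 7)^3 - 1182 = x^3 + 21x^2 + 147x - 839. Since g(x) = h(x + 7) where h(x) = x^3 - 1182, and h is irreducible over Q (because 1182 is not a perfect cube, so h has no rational root, and a monic cubic with no rational root is irreducible), g is also irreducible (irreducibility is preserved under the substitution x → x + 7). Hence m_α(x) = x^3 + 21x^2 + 147x - 839.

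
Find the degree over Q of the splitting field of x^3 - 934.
[K : Q] = 6

The roots of x^3 - 934 are ∛934, ω∛934, ω^2∛934 where ω = e^(2πi/3) is a primitive cube root of unity, so K = Q(∛934, ω). Now [Q(∛934):Q] = 3 (since 934 is not a perfect cube, x^3 - 934 is irreducible) and [Q(ω):Q] = 2. Both 2 and 3 divide [K:Q], and [K:Q] ≤ 3·2 = 6, so [K:Q] = 6. (Equivalently: Q(∛934) ⊂ R but ω ∉ R, so [K : Q(∛934)] = 2.)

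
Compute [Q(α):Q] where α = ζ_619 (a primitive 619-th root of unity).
[Q(α):Q] = 618

The minimal polynomial of ζ_619 over Q is the 619-th cyclotomic polynomial Φ_619(x), which is irreducible over Q and has degree φ(619) = 618. Hence [Q(α):Q] = φ(619) = 618.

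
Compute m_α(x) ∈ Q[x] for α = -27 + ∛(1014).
m_α(x) = x^3 + 81x^2 + 2187x + 18669

Set β = α + 27 = ∛(1014), so β^3 = 1014. Then (α + 27)^3 - 1014 = 0, i.e. α is a root of g(x) = (x + 27)^3 - 1014 = x^3 + 81x^2 + 2187x + 18669. Since g(x) = h(x + 27) where h(x) = x^3 - 1014, and h is irreducible over Q (because 1014 is not a perfect cube, so h has no rational root, and a monic cubic with no rational root is irreducible), g is also irreducible (irreducibility is preserved under the substitution x → x + 27). Hence m_α(x) = x^3 + 81x^2 + 2187x + 18669.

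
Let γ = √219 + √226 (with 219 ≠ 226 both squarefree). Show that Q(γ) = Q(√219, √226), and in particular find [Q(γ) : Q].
[Q(γ) : Q] = 4 (equivalently, Q(γ) = Q(√219, √226))

Obviously Q(γ) ⊆ Q(√219, √226), and [Q(√219, √226):Q] = 4 (since 219, 226 are distinct squarefree integers > 1 with 49494 not a perfect square). To show equality we compute the minimal polynomial of γ. From γ = √219 + √226: γ^2 = 219 + 2√(49494) + 226 = 445 + 2√(49494), so γ^2 - 445 = 2√(49494); squaring, (γ^2 - 445)^2 = 4·49494, i.e. γ^4 - 890γ^2 + 198025 - 197976 = 0, i.e. γ^4 - 890γ^2 + 49 = 0. So γ is a root of x^4 - 890x^2 + 49. This polynomial is irreducible over Q: it has no rational root (each ±√219 ± √226 is irrational), and any factorization into two quadratics over Q would force √(49494) ∈ Q (pairing opposite roots) or √219, √226 ∈ Q (other pairings), all impossible. Hence [Q(γ):Q] = 4 = [Q(√219, √226):Q], so Q(γ) = Q(√219, √226).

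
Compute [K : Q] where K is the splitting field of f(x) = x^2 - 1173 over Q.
[K : Q] = 2

f(x) = x^2 - 1173 factors as (x - √1173)(x + √1173). The splitting field is K = Q(√1173). Since 1173 is squarefree and > 1, it is not a perfect square, so x^2 - 1173 is irreducible over Q and [Q(√1173) : Q] = 2. Hence [K : Q] = 2.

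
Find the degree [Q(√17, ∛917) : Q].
[Q(√17, ∛917) : Q] = 6

Let L = Q(√17, ∛917). Since Q(√17) ⊂ L and [Q(√17):Q] = 2, the tower law gives 2 | [L:Q]. Likewise Q(∛917) ⊂ L with [Q(∛917):Q] = 3 (because 917 is not a perfect cube), so 3 | [L:Q]. As gcd(2,3) = 1, [L:Q] is divisible by 6. Conversely L is generated over Q by √17 and ∛917, so [L:Q] ≤ 2·3 = 6. Therefore [Q(√17, ∛917) : Q] = 6.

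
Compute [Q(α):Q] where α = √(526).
[Q(α):Q] = 2

[Q(α):Q] equals the degree of the minimal polynomial of α. Here α^2 = 526 and x^2 - 526 is irreducible (d = 526 is squarefree, ≠ 1, hence not a square), so deg(m_α) = 2. Thus [Q(α):Q] = 2.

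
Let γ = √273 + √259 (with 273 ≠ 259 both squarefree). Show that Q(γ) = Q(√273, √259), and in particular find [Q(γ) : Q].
[Q(γ) : Q] = 4 (equivalently, Q(γ) = Q(√273, √259))

Obviously Q(γ) ⊆ Q(√273, √259), and [Q(√273, √259):Q] = 4 (since 273, 259 are distinct squarefree integers > 1 with 70707 not a perfect square). To show equality we compute the minimal polynomial of γ. From γ = √273 + √259: γ^2 = 273 + 2√(70707) + 259 = 532 + 2√(70707), so γ^2 - 532 = 2√(70707); squaring, (γ^2 - 532)^2 = 4·70707, i.e. γ^4 - 1064γ^2 + 283024 - 282828 = 0, i.e. γ^4 - 1064γ^2 + 196 = 0. So γ is a root of x^4 - 1064x^2 + 196. This polynomial is irreducible over Q: it has no rational root (each ±√273 ± √259 is irrational), and any factorization into two quadratics over Q would force √(70707) ∈ Q (pairing opposite roots) or √273, √259 ∈ Q (other pairings), all impossible. Hence [Q(γ):Q] = 4 = [Q(√273, √259):Q], so Q(γ) = Q(√273, √259).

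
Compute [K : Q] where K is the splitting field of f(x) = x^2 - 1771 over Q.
[K : Q] = 2

f(x) = x^2 - 1771 factors as (x - √1771)(x + √1771). The splitting field is K = Q(√1771). Since 1771 is squarefree and > 1, it is not a perfect square, so x^2 - 1771 is irreducible over Q and [Q(√1771) : Q] = 2. Hence [K : Q] = 2.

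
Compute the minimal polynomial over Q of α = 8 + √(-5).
m_α(x) = x^2 - 16x + 69

From α - 8 = √(-5), squaring gives (α - 8)^2 = -5, i.e. α^2 - 16α + 64 = -5, so α^2 - 16α + 69 = 0. The discriminant of x^2 - 16x + 69 is (-16)^2 - 4·(69) = 256 - 276 = -20, and 4·(-5) is not a perfect square in Q since -5 is squarefree and ≠ 1. Hence x^2 - 16x + 69 is irreducible over Q and is the minimal polynomial of α.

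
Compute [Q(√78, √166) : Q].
[Q(√78, √166) : Q] = 4

[Q(√78):Q] = 2 (min poly x^2 - 78, irreducible since 78 is squarefree > 1). For the top step, suppose √166 ∈ Q(√78), say √166 = c + d√78 with c, d ∈ Q. Squaring: 166 = c^2 + 78d^2 + 2cd√78. Since √78 ∉ Q this forces 2cd = 0. If d = 0 then √166 = c ∈ Q, contradicting 166 squarefree > 1. If c = 0 then 166 = 78d^2, so 78·166 = (78d)^2 is a perfect square in Q — but 78·166 = 12948 is not a perfect square (since 78 and 166 are distinct squarefree integers). Contradiction. Hence √166 ∉ Q(√78), so x^2 - 166 stays irreducible over Q(√78) and [Q(√78, √166) : Q(√78)] = 2. By the tower law, [Q(√78, √166) : Q] = 2 · 2 = 4.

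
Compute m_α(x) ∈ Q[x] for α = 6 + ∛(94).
m_α(x) = x^3 - 18x^2 + 108x - 310

Set β = α - 6 = ∛(94), so β^3 = 94. Then (α - 6)^3 - 94 = 0, i.e. α is a root of g(x) = (x - 6)^3 - 94 = x^3 - 18x^2 + 108x - 310. Since g(x) = h(x - 6) where h(x) = x^3 - 94, and h is irreducible over Q (because 94 is not a perfect cube, so h has no rational root, and a monic cubic with no rational root is irreducible), g is also irreducible (irreducibility is preserved under the substitution x → x - 6). Hence m_α(x) = x^3 - 18x^2 + 108x - 310.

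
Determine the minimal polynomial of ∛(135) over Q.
m_α(x) = x^3 - 135

α satisfies α^3 = 135, so x^3 - 135 annihilates α. By the rational root test, a rational root p/q (in lowest terms) of x^3 - 135 would satisfy p^3 = 135 q^3, forcing q = 1 and p^3 = 135; but 135 is not a perfect cube, contradiction. A monic cubic over Q with no rational root is irreducible (any nontrivial factorization would include a linear factor). Hence x^3 - 135 is the minimal polynomial of α, and in particular [Q(α):Q] = 3.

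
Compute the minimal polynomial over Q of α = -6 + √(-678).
m_α(x) = x^2 + 12x + 714

From α + 6 = √(-678), squaring gives (α + 6)^2 = -678, i.e. α^2 + 12α + 36 = -678, so α^2 + 12α + 714 = 0. The discriminant of x^2 + 12x + 714 is (12)^2 - 4·(714) = 144 - 2856 = -2712, and 4·(-678) is not a perfect square in Q since -678 is squarefree and ≠ 1. Hence x^2 + 12x + 714 is irreducible over Q and is the minimal polynomial of α.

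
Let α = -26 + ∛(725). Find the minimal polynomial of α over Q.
m_α(x) = x^3 + 78x^2 + 2028x + 16851

Set β = α + 26 = ∛(725), so β^3 = 725. Then (α + 26)^3 - 725 = 0, i.e. α is a root of g(x) = (x + 26)^3 - 725 = x^3 + 78x^2 + 2028x + 16851. Since g(x) = h(x + 26) where h(x) = x^3 - 725, and h is irreducible over Q (because 725 is not a perfect cube, so h has no rational root, and a monic cubic with no rational root is irreducible), g is also irreducible (irreducibility is preserved under the substitution x → x + 26). Hence m_α(x) = x^3 + 78x^2 + 2028x + 16851.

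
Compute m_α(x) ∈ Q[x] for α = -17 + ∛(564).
m_α(x) = x^3 + 51x^2 + 867x + 4349

Set β = α + 17 = ∛(564), so β^3 = 564. Then (α + 17)^3 - 564 = 0, i.e. α is a root of g(x) = (x + 17)^3 - 564 = x^3 + 51x^2 + 867x + 4349. Since g(x) = h(x + 17) where h(x) = x^3 - 564, and h is irreducible over Q (because 564 is not a perfect cube, so h has no rational root, and a monic cubic with no rational root is irreducible), g is also irreducible (irreducibility is preserved under the substitution x → x + 17). Hence m_α(x) = x^3 + 51x^2 + 867x + 4349.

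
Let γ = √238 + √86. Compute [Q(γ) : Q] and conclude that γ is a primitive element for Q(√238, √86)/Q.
[Q(γ) : Q] = 4 (equivalently, Q(γ) = Q(√238, √86))

Obviously Q(γ) ⊆ Q(√238, √86), and [Q(√238, √86):Q] = 4 (since 238, 86 are distinct squarefree integers > 1 with 20468 not a perfect square). To show equality we compute the minimal polynomial of γ. From γ = √238 + √86: γ^2 = 238 + 2√(20468) + 86 = 324 + 2√(20468), so γ^2 - 324 = 2√(20468); squaring, (γ^2 - 324)^2 = 4·20468, i.e. γ^4 - 648γ^2 + 104976 - 81872 = 0, i.e. γ^4 - 648γ^2 + 23104 = 0. So γ is a root of x^4 - 648x^2 + 23104. This polynomial is irreducible over Q: it has no rational root (each ±√238 ± √86 is irrational), and any factorization into two quadratics over Q would force √(20468) ∈ Q (pairing opposite roots) or √238, √86 ∈ Q (other pairings), all impossible. Hence [Q(γ):Q] = 4 = [Q(√238, √86):Q], so Q(γ) = Q(√238, √86).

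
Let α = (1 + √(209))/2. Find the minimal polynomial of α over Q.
m_α(x) = x^2 - x - 52

From 2α - 1 = √(209), squaring gives (2α - 1)^2 = 209, i.e. 4α^2 - 4α + 1 = 209, so α^2 - α + (1 - 209)/4 = 0. Since 209 ≡ 1 (mod 4), (1 - 209)/4 = -52 ∈ Z. The polynomial x^2 - x - 52 has discriminant 1 - 4·(-52) = 209, which is not a perfect square in Q (d = 209 is squarefree and ≠ 1), so x^2 - x - 52 is irreducible over Q. It is the minimal polynomial of α.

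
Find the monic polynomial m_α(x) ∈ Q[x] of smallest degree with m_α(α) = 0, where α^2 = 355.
m_α(x) = x^2 - 355

α satisfies α^2 - 355 = 0, so x^2 - 355 annihilates α. Since d = 355 is squarefree and ≠ 1, it is not a perfect square in Q, so x^2 - 355 has no rational root and is therefore irreducible over Q (a degree-2 polynomial over a field is irreducible iff it has no root). Hence m_α(x) = x^2 - 355.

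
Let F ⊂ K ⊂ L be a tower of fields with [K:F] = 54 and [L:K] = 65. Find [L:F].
[L:F] = 3510

The tower law says that for any tower of field extensions F ⊂ K ⊂ L with finite degrees, [L:F] = [L:K] · [K:F]. Here this gives [L:F] = 65 · 54 = 3510.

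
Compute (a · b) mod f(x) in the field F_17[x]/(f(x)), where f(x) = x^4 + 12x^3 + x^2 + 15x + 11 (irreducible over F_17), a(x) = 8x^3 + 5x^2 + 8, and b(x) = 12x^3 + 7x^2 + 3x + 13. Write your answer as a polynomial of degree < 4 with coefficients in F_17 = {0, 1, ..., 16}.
a · b ≡ 8x^3 + 14 (mod f(x))

Multiply in F_17[x]: a(x)·b(x) = (8x^3 + 5x^2 + 8)·(12x^3 + 7x^2 + 3x + 13) = 11x^6 + 14x^5 + 8x^4 + 11x^3 + 2x^2 + 7x + 2. This has degree ≥ 4, so divide by f(x) over F_17: 11x^6 + 14x^5 + 8x^4 + 11x^3 + 2x^2 + 7x + 2 = (11x^2 + x + 2)·(x^4 + 12x^3 + x^2 + 15x + 11) + (8x^3 + 14). Hence a·b ≡ 8x^3 + 14 (mod f). (F_17[x]/(f) is a field with 17^4 = 83521 elements since f is irreducible of degree 4.)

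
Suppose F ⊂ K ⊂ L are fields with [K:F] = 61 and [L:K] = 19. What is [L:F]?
[L:F] = 1159

The tower law says that for any tower of field extensions F ⊂ K ⊂ L with finite degrees, [L:F] = [L:K] · [K:F]. Here this gives [L:F] = 19 · 61 = 1159.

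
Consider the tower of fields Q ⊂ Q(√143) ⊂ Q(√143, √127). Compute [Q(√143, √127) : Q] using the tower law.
[Q(√143, √127) : Q] = 4

[Q(√143):Q] = 2 (min poly x^2 - 143, irreducible since 143 is squarefree > 1). For the top step, suppose √127 ∈ Q(√143), say √127 = c + d√143 with c, d ∈ Q. Squaring: 127 = c^2 + 143d^2 + 2cd√143. Since √143 ∉ Q this forces 2cd = 0. If d = 0 then √127 = c ∈ Q, contradicting 127 squarefree > 1. If c = 0 then 127 = 143d^2, so 143·127 = (143d)^2 is a perfect square in Q — but 143·127 = 18161 is not a perfect square (since 143 and 127 are distinct squarefree integers). Contradiction. Hence √127 ∉ Q(√143), so x^2 - 127 stays irreducible over Q(√143) and [Q(√143, √127) : Q(√143)] = 2. By the tower law, [Q(√143, √127) : Q] = 2 · 2 = 4.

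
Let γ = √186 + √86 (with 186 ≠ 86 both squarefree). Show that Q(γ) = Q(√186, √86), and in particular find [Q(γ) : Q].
[Q(γ) : Q] = 4 (equivalently, Q(γ) = Q(√186, √86))

Obviously Q(γ) ⊆ Q(√186, √86), and [Q(√186, √86):Q] = 4 (since 186, 86 are distinct squarefree integers > 1 with 15996 not a perfect square). To show equality we compute the minimal polynomial of γ. From γ = √186 + √86: γ^2 = 186 + 2√(15996) + 86 = 272 + 2√(15996), so γ^2 - 272 = 2√(15996); squaring, (γ^2 - 272)^2 = 4·15996, i.e. γ^4 - 544γ^2 + 73984 - 63984 = 0, i.e. γ^4 - 544γ^2 + 10000 = 0. So γ is a root of x^4 - 544x^2 + 10000. This polynomial is irreducible over Q: it has no rational root (each ±√186 ± √86 is irrational), and any factorization into two quadratics over Q would force √(15996) ∈ Q (pairing opposite roots) or √186, √86 ∈ Q (other pairings), all impossible. Hence [Q(γ):Q] = 4 = [Q(√186, √86):Q], so Q(γ) = Q(√186, √86).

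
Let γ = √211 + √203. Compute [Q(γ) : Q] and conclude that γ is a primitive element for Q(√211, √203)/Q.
[Q(γ) : Q] = 4 (equivalently, Q(γ) = Q(√211, √203))

Obviously Q(γ) ⊆ Q(√211, √203), and [Q(√211, √203):Q] = 4 (since 211, 203 are distinct squarefree integers > 1 with 42833 not a perfect square). To show equality we compute the minimal polynomial of γ. From γ = √211 + √203: γ^2 = 211 + 2√(42833) + 203 = 414 + 2√(42833), so γ^2 - 414 = 2√(42833); squaring, (γ^2 - 414)^2 = 4·42833, i.e. γ^4 - 828γ^2 + 171396 - 171332 = 0, i.e. γ^4 - 828γ^2 + 64 = 0. So γ is a root of x^4 - 828x^2 + 64. This polynomial is irreducible over Q: it has no rational root (each ±√211 ± √203 is irrational), and any factorization into two quadratics over Q would force √(42833) ∈ Q (pairing opposite roots) or √211, √203 ∈ Q (other pairings), all impossible. Hence [Q(γ):Q] = 4 = [Q(√211, √203):Q], so Q(γ) = Q(√211, √203).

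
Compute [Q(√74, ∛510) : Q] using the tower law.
[Q(√74, ∛510) : Q] = 6

Let L = Q(√74, ∛510). Since Q(√74) ⊂ L and [Q(√74):Q] = 2, the tower law gives 2 | [L:Q]. Likewise Q(∛510) ⊂ L with [Q(∛510):Q] = 3 (because 510 is not a perfect cube), so 3 | [L:Q]. As gcd(2,3) = 1, [L:Q] is divisible by 6. Conversely L is generated over Q by √74 and ∛510, so [L:Q] ≤ 2·3 = 6. Therefore [Q(√74, ∛510) : Q] = 6.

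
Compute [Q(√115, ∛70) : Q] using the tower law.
[Q(√115, ∛70) : Q] = 6

Let L = Q(√115, ∛70). Since Q(√115) ⊂ L and [Q(√115):Q] = 2, the tower law gives 2 | [L:Q]. Likewise Q(∛70) ⊂ L with [Q(∛70):Q] = 3 (because 70 is not a perfect cube), so 3 | [L:Q]. As gcd(2,3) = 1, [L:Q] is divisible by 6. Conversely L is generated over Q by √115 and ∛70, so [L:Q] ≤ 2·3 = 6. Therefore [Q(√115, ∛70) : Q] = 6.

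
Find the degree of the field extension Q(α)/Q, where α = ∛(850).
[Q(α):Q] = 3

The minimal polynomial of α is x^3 - 850, irreducible over Q since 850 is not a perfect cube (so x^3 - 850 has no rational root). Hence [Q(α):Q] = deg(m_α) = 3.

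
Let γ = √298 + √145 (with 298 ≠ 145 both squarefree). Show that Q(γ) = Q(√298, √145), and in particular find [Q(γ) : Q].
[Q(γ) : Q] = 4 (equivalently, Q(γ) = Q(√298, √145))

Obviously Q(γ) ⊆ Q(√298, √145), and [Q(√298, √145):Q] = 4 (since 298, 145 are distinct squarefree integers > 1 with 43210 not a perfect square). To show equality we compute the minimal polynomial of γ. From γ = √298 + √145: γ^2 = 298 + 2√(43210) + 145 = 443 + 2√(43210), so γ^2 - 443 = 2√(43210); squaring, (γ^2 - 443)^2 = 4·43210, i.e. γ^4 - 886γ^2 + 196249 - 172840 = 0, i.e. γ^4 - 886γ^2 + 23409 = 0. So γ is a root of x^4 - 886x^2 + 23409. This polynomial is irreducible over Q: it has no rational root (each ±√298 ± √145 is irrational), and any factorization into two quadratics over Q would force √(43210) ∈ Q (pairing opposite roots) or √298, √145 ∈ Q (other pairings), all impossible. Hence [Q(γ):Q] = 4 = [Q(√298, √145):Q], so Q(γ) = Q(√298, √145).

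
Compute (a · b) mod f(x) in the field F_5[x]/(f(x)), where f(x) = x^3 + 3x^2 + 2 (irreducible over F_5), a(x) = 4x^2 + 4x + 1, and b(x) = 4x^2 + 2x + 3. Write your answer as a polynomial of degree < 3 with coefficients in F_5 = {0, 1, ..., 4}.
a · b ≡ x^2 + 2x + 1 (mod f(x))

Multiply in F_5[x]: a(x)·b(x) = (4x^2 + 4x + 1)·(4x^2 + 2x + 3) = x^4 + 4x^3 + 4x^2 + 4x + 3. This has degree ≥ 3, so divide by f(x) over F_5: x^4 + 4x^3 + 4x^2 + 4x + 3 = (x + 1)·(x^3 + 3x^2 + 2) + (x^2 + 2x + 1). Hence a·b ≡ x^2 + 2x + 1 (mod f). (F_5[x]/(f) is a field with 5^3 = 125 elements since f is irreducible of degree 3.)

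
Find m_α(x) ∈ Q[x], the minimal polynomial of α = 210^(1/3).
m_α(x) = x^3 - 210

α satisfies α^3 = 210, so x^3 - 210 annihilates α. By the rational root test, a rational root p/q (in lowest terms) of x^3 - 210 would satisfy p^3 = 210 q^3, forcing q = 1 and p^3 = 210; but 210 is not a perfect cube, contradiction. A monic cubic over Q with no rational root is irreducible (any nontrivial factorization would include a linear factor). Hence x^3 - 210 is the minimal polynomial of α, and in particular [Q(α):Q] = 3.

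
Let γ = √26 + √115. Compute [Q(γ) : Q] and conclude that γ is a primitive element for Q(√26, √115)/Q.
[Q(γ) : Q] = 4 (equivalently, Q(γ) = Q(√26, √115))

Obviously Q(γ) ⊆ Q(√26, √115), and [Q(√26, √115):Q] = 4 (since 26, 115 are distinct squarefree integers > 1 with 2990 not a perfect square). To show equality we compute the minimal polynomial of γ. From γ = √26 + √115: γ^2 = 26 + 2√(2990) + 115 = 141 + 2√(2990), so γ^2 - 141 = 2√(2990); squaring, (γ^2 - 141)^2 = 4·2990, i.e. γ^4 - 282γ^2 + 19881 - 11960 = 0, i.e. γ^4 - 282γ^2 + 7921 = 0. So γ is a root of x^4 - 282x^2 + 7921. This polynomial is irreducible over Q: it has no rational root (each ±√26 ± √115 is irrational), and any factorization into two quadratics over Q would force √(2990) ∈ Q (pairing opposite roots) or √26, √115 ∈ Q (other pairings), all impossible. Hence [Q(γ):Q] = 4 = [Q(√26, √115):Q], so Q(γ) = Q(√26, √115).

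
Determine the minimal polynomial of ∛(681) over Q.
m_α(x) = x^3 - 681

α satisfies α^3 = 681, so x^3 - 681 annihilates α. By the rational root test, a rational root p/q (in lowest terms) of x^3 - 681 would satisfy p^3 = 681 q^3, forcing q = 1 and p^3 = 681; but 681 is not a perfect cube, contradiction. A monic cubic over Q with no rational root is irreducible (any nontrivial factorization would include a linear factor). Hence x^3 - 681 is the minimal polynomial of α, and in particular [Q(α):Q] = 3.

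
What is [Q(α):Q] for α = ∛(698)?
[Q(α):Q] = 3

The minimal polynomial of α is x^3 - 698, irreducible over Q since 698 is not a perfect cube (so x^3 - 698 has no rational root). Hence [Q(α):Q] = deg(m_α) = 3.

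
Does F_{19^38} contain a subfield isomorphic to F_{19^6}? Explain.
No: F_{19^6} is not a subfield of F_{19^38}

F_{p^m} embeds in F_{p^n} iff m | n. Here 6 ∤ 38 (since 38 = 6·6 + 2 with remainder 2 ≠ 0), so F_{19^6} is not a subfield of F_{19^38}. Equivalently: if it were, the tower law would give 6 = [F_{19^6}:F_19] dividing [F_{19^38}:F_19] = 38, contradiction.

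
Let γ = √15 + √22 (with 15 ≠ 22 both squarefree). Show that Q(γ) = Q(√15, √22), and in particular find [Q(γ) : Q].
[Q(γ) : Q] = 4 (equivalently, Q(γ) = Q(√15, √22))

Obviously Q(γ) ⊆ Q(√15, √22), and [Q(√15, √22):Q] = 4 (since 15, 22 are distinct squarefree integers > 1 with 330 not a perfect square). To show equality we compute the minimal polynomial of γ. From γ = √15 + √22: γ^2 = 15 + 2√(330) + 22 = 37 + 2√(330), so γ^2 - 37 = 2√(330); squaring, (γ^2 - 37)^2 = 4·330, i.e. γ^4 - 74γ^2 + 1369 - 1320 = 0, i.e. γ^4 - 74γ^2 + 49 = 0. So γ is a root of x^4 - 74x^2 + 49. This polynomial is irreducible over Q: it has no rational root (each ±√15 ± √22 is irrational), and any factorization into two quadratics over Q would force √(330) ∈ Q (pairing opposite roots) or √15, √22 ∈ Q (other pairings), all impossible. Hence [Q(γ):Q] = 4 = [Q(√15, √22):Q], so Q(γ) = Q(√15, √22).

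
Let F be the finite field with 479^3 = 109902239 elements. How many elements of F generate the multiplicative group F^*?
There are φ(109902238) = 53438616 primitive elements

F_q^* is cyclic of order q - 1 = 109902238. A cyclic group of order m has exactly φ(m) generators. Here m = 109902238 = 2 · 43 · 239 · 5347, so the number of primitive elements is φ(109902238) = 53438616.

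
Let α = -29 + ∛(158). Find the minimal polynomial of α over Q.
m_α(x) = x^3 + 87x^2 + 2523x + 24231

Set β = α + 29 = ∛(158), so β^3 = 158. Then (α + 29)^3 - 158 = 0, i.e. α is a root of g(x) = (x + 29)^3 - 158 = x^3 + 87x^2 + 2523x + 24231. Since g(x) = h(x + 29) where h(x) = x^3 - 158, and h is irreducible over Q (because 158 is not a perfect cube, so h has no rational root, and a monic cubic with no rational root is irreducible), g is also irreducible (irreducibility is preserved under the substitution x → x + 29). Hence m_α(x) = x^3 + 87x^2 + 2523x + 24231.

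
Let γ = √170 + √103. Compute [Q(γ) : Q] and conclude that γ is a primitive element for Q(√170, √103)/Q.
[Q(γ) : Q] = 4 (equivalently, Q(γ) = Q(√170, √103))

Obviously Q(γ) ⊆ Q(√170, √103), and [Q(√170, √103):Q] = 4 (since 170, 103 are distinct squarefree integers > 1 with 17510 not a perfect square). To show equality we compute the minimal polynomial of γ. From γ = √170 + √103: γ^2 = 170 + 2√(17510) + 103 = 273 + 2√(17510), so γ^2 - 273 = 2√(17510); squaring, (γ^2 - 273)^2 = 4·17510, i.e. γ^4 - 546γ^2 + 74529 - 70040 = 0, i.e. γ^4 - 546γ^2 + 4489 = 0. So γ is a root of x^4 - 546x^2 + 4489. This polynomial is irreducible over Q: it has no rational root (each ±√170 ± √103 is irrational), and any factorization into two quadratics over Q would force √(17510) ∈ Q (pairing opposite roots) or √170, √103 ∈ Q (other pairings), all impossible. Hence [Q(γ):Q] = 4 = [Q(√170, √103):Q], so Q(γ) = Q(√170, √103).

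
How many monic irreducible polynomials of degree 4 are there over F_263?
There are 1196070348 monic irreducible polynomials of degree 4 over F_263

Each element of F_{263^4} that lies in no proper subfield is a root of exactly one monic irreducible of degree 4 over F_263, and each such polynomial has 4 distinct roots in F_{263^4}. By Möbius inversion the count is N_263(4) = (1/4) Σ_{d|4} μ(4/d) · 263^d = (1/4)(μ(4)·263^1 + μ(2)·263^2 + μ(1)·263^4) = 4784281392/4 = 1196070348.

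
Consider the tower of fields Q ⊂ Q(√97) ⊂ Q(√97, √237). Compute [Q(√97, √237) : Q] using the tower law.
[Q(√97, √237) : Q] = 4

[Q(√97):Q] = 2 (min poly x^2 - 97, irreducible since 97 is squarefree > 1). For the top step, suppose √237 ∈ Q(√97), say √237 = c + d√97 with c, d ∈ Q. Squaring: 237 = c^2 + 97d^2 + 2cd√97. Since √97 ∉ Q this forces 2cd = 0. If d = 0 then √237 = c ∈ Q, contradicting 237 squarefree > 1. If c = 0 then 237 = 97d^2, so 97·237 = (97d)^2 is a perfect square in Q — but 97·237 = 22989 is not a perfect square (since 97 and 237 are distinct squarefree integers). Contradiction. Hence √237 ∉ Q(√97), so x^2 - 237 stays irreducible over Q(√97) and [Q(√97, √237) : Q(√97)] = 2. By the tower law, [Q(√97, √237) : Q] = 2 · 2 = 4.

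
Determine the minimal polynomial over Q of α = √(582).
m_α(x) = x^2 - 582

α satisfies α^2 - 582 = 0, so x^2 - 582 annihilates α. Since d = 582 is squarefree and ≠ 1, it is not a perfect square in Q, so x^2 - 582 has no rational root and is therefore irreducible over Q (a degree-2 polynomial over a field is irreducible iff it has no root). Hence m_α(x) = x^2 - 582.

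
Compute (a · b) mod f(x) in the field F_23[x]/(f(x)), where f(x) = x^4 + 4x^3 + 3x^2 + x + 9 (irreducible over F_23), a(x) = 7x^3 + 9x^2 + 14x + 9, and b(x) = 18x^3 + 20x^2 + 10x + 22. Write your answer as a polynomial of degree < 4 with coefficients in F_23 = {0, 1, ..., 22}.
a · b ≡ 14x^3 + 10x^2 + 19x + 21 (mod f(x))

Multiply in F_23[x]: a(x)·b(x) = (7x^3 + 9x^2 + 14x + 9)·(18x^3 + 20x^2 + 10x + 22) = 11x^6 + 3x^5 + 19x^4 + 19x^3 + 12x^2 + 7x + 14. This has degree ≥ 4, so divide by f(x) over F_23: 11x^6 + 3x^5 + 19x^4 + 19x^3 + 12x^2 + 7x + 14 = (11x^2 + 5x + 12)·(x^4 + 4x^3 + 3x^2 + x + 9) + (14x^3 + 10x^2 + 19x + 21). Hence a·b ≡ 14x^3 + 10x^2 + 19x + 21 (mod f). (F_23[x]/(f) is a field with 23^4 = 279841 elements since f is irreducible of degree 4.)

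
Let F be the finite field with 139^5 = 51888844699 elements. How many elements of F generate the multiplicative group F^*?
There are φ(51888844698) = 16140748800 primitive elements

F_q^* is cyclic of order q - 1 = 51888844698. A cyclic group of order m has exactly φ(m) generators. Here m = 51888844698 = 2 · 3 · 23 · 41 · 9170881, so the number of primitive elements is φ(51888844698) = 16140748800.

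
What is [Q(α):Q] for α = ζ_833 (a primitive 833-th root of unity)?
[Q(α):Q] = 672

The minimal polynomial of ζ_833 over Q is the 833-th cyclotomic polynomial Φ_833(x), which is irreducible over Q and has degree φ(833) = 672. Hence [Q(α):Q] = φ(833) = 672.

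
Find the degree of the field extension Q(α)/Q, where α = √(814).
[Q(α):Q] = 2

[Q(α):Q] equals the degree of the minimal polynomial of α. Here α^2 = 814 and x^2 - 814 is irreducible (d = 814 is squarefree, ≠ 1, hence not a square), so deg(m_α) = 2. Thus [Q(α):Q] = 2.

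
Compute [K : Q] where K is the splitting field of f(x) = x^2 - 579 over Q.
[K : Q] = 2

f(x) = x^2 - 579 factors as (x - √579)(x + √579). The splitting field is K = Q(√579). Since 579 is squarefree and > 1, it is not a perfect square, so x^2 - 579 is irreducible over Q and [Q(√579) : Q] = 2. Hence [K : Q] = 2.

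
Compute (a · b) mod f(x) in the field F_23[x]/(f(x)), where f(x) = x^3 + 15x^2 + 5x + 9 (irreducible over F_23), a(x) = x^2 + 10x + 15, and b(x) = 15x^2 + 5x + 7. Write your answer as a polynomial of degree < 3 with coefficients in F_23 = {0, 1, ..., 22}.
a · b ≡ 15x^2 + 15x + 22 (mod f(x))

Multiply in F_23[x]: a(x)·b(x) = (x^2 + 10x + 15)·(15x^2 + 5x + 7) = 15x^4 + 17x^3 + 6x^2 + 7x + 13. This has degree ≥ 3, so divide by f(x) over F_23: 15x^4 + 17x^3 + 6x^2 + 7x + 13 = (15x + 22)·(x^3 + 15x^2 + 5x + 9) + (15x^2 + 15x + 22). Hence a·b ≡ 15x^2 + 15x + 22 (mod f). (F_23[x]/(f) is a field with 23^3 = 12167 elements since f is irreducible of degree 3.)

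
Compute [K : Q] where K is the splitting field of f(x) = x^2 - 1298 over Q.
[K : Q] = 2

f(x) = x^2 - 1298 factors as (x - √1298)(x + √1298). The splitting field is K = Q(√1298). Since 1298 is squarefree and > 1, it is not a perfect square, so x^2 - 1298 is irreducible over Q and [Q(√1298) : Q] = 2. Hence [K : Q] = 2.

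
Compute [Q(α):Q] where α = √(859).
[Q(α):Q] = 2

[Q(α):Q] equals the degree of the minimal polynomial of α. Here α^2 = 859 and x^2 - 859 is irreducible (d = 859 is squarefree, ≠ 1, hence not a square), so deg(m_α) = 2. Thus [Q(α):Q] = 2.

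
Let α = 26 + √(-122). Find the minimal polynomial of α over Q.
m_α(x) = x^2 - 52x + 798

From α - 26 = √(-122), squaring gives (α - 26)^2 = -122, i.e. α^2 - 52α + 676 = -122, so α^2 - 52α + 798 = 0. The discriminant of x^2 - 52x + 798 is (-52)^2 - 4·(798) = 2704 - 3192 = -488, and 4·(-122) is not a perfect square in Q since -122 is squarefree and ≠ 1. Hence x^2 - 52x + 798 is irreducible over Q and is the minimal polynomial of α.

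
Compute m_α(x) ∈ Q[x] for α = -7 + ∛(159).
m_α(x) = x^3 + 21x^2 + 147x + 184

Set β = α + 7 = ∛(159), so β^3 = 159. Then (α + 7)^3 - 159 = 0, i.e. α is a root of g(x) = (x + 7)^3 - 159 = x^3 + 21x^2 + 147x + 184. Since g(x) = h(x + 7) where h(x) = x^3 - 159, and h is irreducible over Q (because 159 is not a perfect cube, so h has no rational root, and a monic cubic with no rational root is irreducible), g is also irreducible (irreducibility is preserved under the substitution x → x + 7). Hence m_α(x) = x^3 + 21x^2 + 147x + 184.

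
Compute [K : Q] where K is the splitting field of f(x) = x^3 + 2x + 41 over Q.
[K : Q] = 6

By the rational root test, any rational root of the monic integer polynomial f(x) = x^3 + 2x + 41 must be an integer dividing the constant term 41, i.e. one of ±{1, 41}. Evaluating: f(1) = 44, f(-1) = 38, f(41) = 69044, f(-41) = -68962; none is 0, so f has no rational root and is therefore irreducible over Q (a cubic with no linear factor over a field is irreducible). For an irreducible cubic, the Galois group is A_3 or S_3 according as the discriminant disc(f) = -4a^3 - 27b^2 = -4·(2)^3 - 27·(41)^2 = -45419 is or is not a square in Q. Here disc(f) = -45419 is not a perfect square in Q, so the Galois group of f over Q is not contained in A_3 and must be all of S_3. The splitting field has degree |S_3| = 6 over Q, so [K : Q] = 6.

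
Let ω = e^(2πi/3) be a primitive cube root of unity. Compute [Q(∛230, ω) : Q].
[Q(∛230, ω) : Q] = 6

[Q(∛230):Q] = 3 (min poly x^3 - 230, irreducible since 230 is not a perfect cube). [Q(ω):Q] = 2 (min poly x^2 + x + 1). Since Q(∛230) ⊂ R and ω ∉ R, we have ω ∉ Q(∛230), so x^2 + x + 1 remains irreducible over Q(∛230) and [Q(∛230, ω) : Q(∛230)] = 2. By the tower law, [Q(∛230, ω) : Q] = 3 · 2 = 6. (In fact Q(∛230, ω) is the splitting field of x^3 - 230 over Q.)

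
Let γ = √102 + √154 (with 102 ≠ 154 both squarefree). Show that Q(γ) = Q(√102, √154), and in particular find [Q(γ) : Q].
[Q(γ) : Q] = 4 (equivalently, Q(γ) = Q(√102, √154))

Obviously Q(γ) ⊆ Q(√102, √154), and [Q(√102, √154):Q] = 4 (since 102, 154 are distinct squarefree integers > 1 with 15708 not a perfect square). To show equality we compute the minimal polynomial of γ. From γ = √102 + √154: γ^2 = 102 + 2√(15708) + 154 = 256 + 2√(15708), so γ^2 - 256 = 2√(15708); squaring, (γ^2 - 256)^2 = 4·15708, i.e. γ^4 - 512γ^2 + 65536 - 62832 = 0, i.e. γ^4 - 512γ^2 + 2704 = 0. So γ is a root of x^4 - 512x^2 + 2704. This polynomial is irreducible over Q: it has no rational root (each ±√102 ± √154 is irrational), and any factorization into two quadratics over Q would force √(15708) ∈ Q (pairing opposite roots) or √102, √154 ∈ Q (other pairings), all impossible. Hence [Q(γ):Q] = 4 = [Q(√102, √154):Q], so Q(γ) = Q(√102, √154).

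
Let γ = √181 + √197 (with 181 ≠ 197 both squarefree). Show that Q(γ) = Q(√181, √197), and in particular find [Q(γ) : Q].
[Q(γ) : Q] = 4 (equivalently, Q(γ) = Q(√181, √197))

Obviously Q(γ) ⊆ Q(√181, √197), and [Q(√181, √197):Q] = 4 (since 181, 197 are distinct squarefree integers > 1 with 35657 not a perfect square). To show equality we compute the minimal polynomial of γ. From γ = √181 + √197: γ^2 = 181 + 2√(35657) + 197 = 378 + 2√(35657), so γ^2 - 378 = 2√(35657); squaring, (γ^2 - 378)^2 = 4·35657, i.e. γ^4 - 756γ^2 + 142884 - 142628 = 0, i.e. γ^4 - 756γ^2 + 256 = 0. So γ is a root of x^4 - 756x^2 + 256. This polynomial is irreducible over Q: it has no rational root (each ±√181 ± √197 is irrational), and any factorization into two quadratics over Q would force √(35657) ∈ Q (pairing opposite roots) or √181, √197 ∈ Q (other pairings), all impossible. Hence [Q(γ):Q] = 4 = [Q(√181, √197):Q], so Q(γ) = Q(√181, √197).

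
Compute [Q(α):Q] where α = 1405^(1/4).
[Q(α):Q] = 4

α is a root of x^4 - 1405. By Eisenstein's criterion at the prime p = 5 (which divides the constant term 1405 but p^2 = 25 does not, since 1405 is squarefree), x^4 - 1405 is irreducible over Q. Hence [Q(α):Q] = 4.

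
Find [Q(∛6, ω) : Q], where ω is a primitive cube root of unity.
[Q(∛6, ω) : Q] = 6

[Q(∛6):Q] = 3 (min poly x^3 - 6, irreducible since 6 is not a perfect cube). [Q(ω):Q] = 2 (min poly x^2 + x + 1). Since Q(∛6) ⊂ R and ω ∉ R, we have ω ∉ Q(∛6), so x^2 + x + 1 remains irreducible over Q(∛6) and [Q(∛6, ω) : Q(∛6)] = 2. By the tower law, [Q(∛6, ω) : Q] = 3 · 2 = 6. (In fact Q(∛6, ω) is the splitting field of x^3 - 6 over Q.)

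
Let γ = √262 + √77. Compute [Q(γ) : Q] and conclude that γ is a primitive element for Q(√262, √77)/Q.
[Q(γ) : Q] = 4 (equivalently, Q(γ) = Q(√262, √77))

Obviously Q(γ) ⊆ Q(√262, √77), and [Q(√262, √77):Q] = 4 (since 262, 77 are distinct squarefree integers > 1 with 20174 not a perfect square). To show equality we compute the minimal polynomial of γ. From γ = √262 + √77: γ^2 = 262 + 2√(20174) + 77 = 339 + 2√(20174), so γ^2 - 339 = 2√(20174); squaring, (γ^2 - 339)^2 = 4·20174, i.e. γ^4 - 678γ^2 + 114921 - 80696 = 0, i.e. γ^4 - 678γ^2 + 34225 = 0. So γ is a root of x^4 - 678x^2 + 34225. This polynomial is irreducible over Q: it has no rational root (each ±√262 ± √77 is irrational), and any factorization into two quadratics over Q would force √(20174) ∈ Q (pairing opposite roots) or √262, √77 ∈ Q (other pairings), all impossible. Hence [Q(γ):Q] = 4 = [Q(√262, √77):Q], so Q(γ) = Q(√262, √77).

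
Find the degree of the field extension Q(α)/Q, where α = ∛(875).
[Q(α):Q] = 3

The minimal polynomial of α is x^3 - 875, irreducible over Q since 875 is not a perfect cube (so x^3 - 875 has no rational root). Hence [Q(α):Q] = deg(m_α) = 3.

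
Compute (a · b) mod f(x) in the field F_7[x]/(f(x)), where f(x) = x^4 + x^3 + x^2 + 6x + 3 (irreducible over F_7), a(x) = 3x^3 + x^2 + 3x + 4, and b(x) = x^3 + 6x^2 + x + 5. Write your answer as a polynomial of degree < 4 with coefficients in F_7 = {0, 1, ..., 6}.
a · b ≡ 4x^3 + 4x^2 + 6x + 6 (mod f(x))

Multiply in F_7[x]: a(x)·b(x) = (3x^3 + x^2 + 3x + 4)·(x^3 + 6x^2 + x + 5) = 3x^6 + 5x^5 + 5x^4 + 3x^3 + 4x^2 + 5x + 6. This has degree ≥ 4, so divide by f(x) over F_7: 3x^6 + 5x^5 + 5x^4 + 3x^3 + 4x^2 + 5x + 6 = (3x^2 + 2x)·(x^4 + x^3 + x^2 + 6x + 3) + (4x^3 + 4x^2 + 6x + 6). Hence a·b ≡ 4x^3 + 4x^2 + 6x + 6 (mod f). (F_7[x]/(f) is a field with 7^4 = 2401 elements since f is irreducible of degree 4.)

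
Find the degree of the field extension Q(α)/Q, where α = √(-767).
[Q(α):Q] = 2

[Q(α):Q] equals the degree of the minimal polynomial of α. Here α^2 = -767 and x^2 + 767 is irreducible (d = -767 is squarefree, ≠ 1, hence not a square), so deg(m_α) = 2. Thus [Q(α):Q] = 2.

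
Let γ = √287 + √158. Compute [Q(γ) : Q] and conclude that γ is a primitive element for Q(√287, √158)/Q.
[Q(γ) : Q] = 4 (equivalently, Q(γ) = Q(√287, √158))

Obviously Q(γ) ⊆ Q(√287, √158), and [Q(√287, √158):Q] = 4 (since 287, 158 are distinct squarefree integers > 1 with 45346 not a perfect square). To show equality we compute the minimal polynomial of γ. From γ = √287 + √158: γ^2 = 287 + 2√(45346) + 158 = 445 + 2√(45346), so γ^2 - 445 = 2√(45346); squaring, (γ^2 - 445)^2 = 4·45346, i.e. γ^4 - 890γ^2 + 198025 - 181384 = 0, i.e. γ^4 - 890γ^2 + 16641 = 0. So γ is a root of x^4 - 890x^2 + 16641. This polynomial is irreducible over Q: it has no rational root (each ±√287 ± √158 is irrational), and any factorization into two quadratics over Q would force √(45346) ∈ Q (pairing opposite roots) or √287, √158 ∈ Q (other pairings), all impossible. Hence [Q(γ):Q] = 4 = [Q(√287, √158):Q], so Q(γ) = Q(√287, √158).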